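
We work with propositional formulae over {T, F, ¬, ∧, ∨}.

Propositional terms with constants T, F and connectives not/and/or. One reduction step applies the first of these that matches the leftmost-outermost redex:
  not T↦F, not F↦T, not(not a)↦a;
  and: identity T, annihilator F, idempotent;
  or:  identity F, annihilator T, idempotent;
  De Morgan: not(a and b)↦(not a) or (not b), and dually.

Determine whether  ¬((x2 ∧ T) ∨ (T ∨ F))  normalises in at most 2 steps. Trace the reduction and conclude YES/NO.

  start: ¬((x2 ∧ T) ∨ (T ∨ F))
  step 1: ¬(x2 ∧ T) ∧ ¬(T ∨ F)
  step 2: (¬x2 ∨ ¬T) ∧ ¬(T ∨ F)

Answer: NO — after 2 steps the term is (¬x2 ∨ ¬T) ∧ ¬(T ∨ F), not yet normal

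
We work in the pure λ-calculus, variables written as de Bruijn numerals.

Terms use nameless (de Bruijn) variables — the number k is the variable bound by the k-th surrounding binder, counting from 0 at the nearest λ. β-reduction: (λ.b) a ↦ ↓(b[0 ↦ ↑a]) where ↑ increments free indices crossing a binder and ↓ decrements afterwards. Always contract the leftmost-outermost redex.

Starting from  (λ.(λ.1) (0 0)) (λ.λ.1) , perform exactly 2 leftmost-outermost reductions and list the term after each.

Answer: after 2 steps: λ.λ.1

Derivation:
  start: (λ.(λ.1) (0 0)) (λ.λ.1)
  step 1: (λ.λ.λ.1) ((λ.λ.1) (λ.λ.1))
  step 2: λ.λ.1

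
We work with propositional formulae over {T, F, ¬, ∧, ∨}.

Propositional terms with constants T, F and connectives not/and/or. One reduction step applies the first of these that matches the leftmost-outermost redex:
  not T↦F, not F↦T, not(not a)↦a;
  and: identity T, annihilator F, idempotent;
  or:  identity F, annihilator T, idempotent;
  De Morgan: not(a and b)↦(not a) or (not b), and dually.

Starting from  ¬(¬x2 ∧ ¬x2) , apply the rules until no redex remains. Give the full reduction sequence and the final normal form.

  start: ¬(¬x2 ∧ ¬x2)
  →1  ¬¬x2 ∨ ¬¬x2
  →2  ¬¬x2
  →3  x2

Answer: normal form = x2  (in 3 steps)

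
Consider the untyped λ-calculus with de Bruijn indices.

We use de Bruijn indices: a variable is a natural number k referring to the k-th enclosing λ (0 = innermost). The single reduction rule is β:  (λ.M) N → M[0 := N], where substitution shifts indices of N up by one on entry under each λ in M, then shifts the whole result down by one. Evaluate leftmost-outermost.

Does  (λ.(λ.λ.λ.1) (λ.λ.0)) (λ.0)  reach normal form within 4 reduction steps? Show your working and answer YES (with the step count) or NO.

  start: (λ.(λ.λ.λ.1) (λ.λ.0)) (λ.0)
  →1  (λ.λ.λ.1) (λ.λ.0)
  →2  λ.λ.1

Answer: YES — reaches normal form λ.λ.1 in 2 ≤ 4 steps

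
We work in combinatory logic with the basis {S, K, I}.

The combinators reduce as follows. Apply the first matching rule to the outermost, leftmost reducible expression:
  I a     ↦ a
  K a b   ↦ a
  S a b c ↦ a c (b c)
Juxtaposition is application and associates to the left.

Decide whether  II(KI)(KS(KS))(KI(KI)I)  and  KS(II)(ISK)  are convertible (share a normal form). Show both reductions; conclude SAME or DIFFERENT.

Answer: DIFFERENT — A ⇓ I, B ⇓ S(SK)

Working:
Term A:
  start: II(KI)(KS(KS))(KI(KI)I)
  step 1: I(KI)(KS(KS))(KI(KI)I)
  step 2: KI(KS(KS))(KI(KI)I)
  step 3: I(KI(KI)I)
  step 4: KI(KI)I
  step 5: II
  step 6: I

Term B:
  start: KS(II)(ISK)
  step 1: S(ISK)
  step 2: S(SK)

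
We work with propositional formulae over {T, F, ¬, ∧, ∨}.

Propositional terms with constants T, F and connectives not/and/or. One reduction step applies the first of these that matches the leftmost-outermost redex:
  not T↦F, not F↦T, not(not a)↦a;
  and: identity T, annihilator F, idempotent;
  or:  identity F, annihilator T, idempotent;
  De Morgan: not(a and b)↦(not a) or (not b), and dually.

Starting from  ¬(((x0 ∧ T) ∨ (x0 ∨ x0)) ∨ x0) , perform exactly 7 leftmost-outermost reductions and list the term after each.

Answer: after 7 steps: (¬x0 ∧ ¬x0) ∧ ¬x0

Reduction:
  start: ¬(((x0 ∧ T) ∨ (x0 ∨ x0)) ∨ x0)
  [1] ¬((x0 ∧ T) ∨ (x0 ∨ x0)) ∧ ¬x0
  [2] (¬(x0 ∧ T) ∧ ¬(x0 ∨ x0)) ∧ ¬x0
  [3] ((¬x0 ∨ ¬T) ∧ ¬(x0 ∨ x0)) ∧ ¬x0
  [4] ((¬x0 ∨ F) ∧ ¬(x0 ∨ x0)) ∧ ¬x0
  [5] (¬x0 ∧ ¬(x0 ∨ x0)) ∧ ¬x0
  [6] (¬x0 ∧ (¬x0 ∧ ¬x0)) ∧ ¬x0
  [7] (¬x0 ∧ ¬x0) ∧ ¬x0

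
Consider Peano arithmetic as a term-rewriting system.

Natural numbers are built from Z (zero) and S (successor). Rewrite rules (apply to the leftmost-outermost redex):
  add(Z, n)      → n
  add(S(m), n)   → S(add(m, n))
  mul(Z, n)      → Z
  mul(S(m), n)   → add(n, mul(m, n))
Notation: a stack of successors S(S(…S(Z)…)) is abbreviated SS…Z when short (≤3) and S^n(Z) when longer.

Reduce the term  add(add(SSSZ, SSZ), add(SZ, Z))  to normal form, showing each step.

  start: add(add(SSSZ, SSZ), add(SZ, Z))
  →1  add(S(add(SSZ, SSZ)), add(SZ, Z))
  →2  S(add(add(SSZ, SSZ), add(SZ, Z)))
  →3  S(add(S(add(SZ, SSZ)), add(SZ, Z)))
  →4  S(S(add(add(SZ, SSZ), add(SZ, Z))))
  →5  S(S(add(S(add(Z, SSZ)), add(SZ, Z))))
  →6  S(S(S(add(add(Z, SSZ), add(SZ, Z)))))
  →7  S(S(S(add(SSZ, add(SZ, Z)))))
  →8  S(S(S(S(add(SZ, add(SZ, Z))))))
  →9  S(S(S(S(S(add(Z, add(SZ, Z)))))))
  →10  S(S(S(S(S(add(SZ, Z))))))
  →11  S(S(S(S(S(S(add(Z, Z)))))))
  →12  S^6(Z)

Answer: normal form = S^6(Z)  (in 12 steps)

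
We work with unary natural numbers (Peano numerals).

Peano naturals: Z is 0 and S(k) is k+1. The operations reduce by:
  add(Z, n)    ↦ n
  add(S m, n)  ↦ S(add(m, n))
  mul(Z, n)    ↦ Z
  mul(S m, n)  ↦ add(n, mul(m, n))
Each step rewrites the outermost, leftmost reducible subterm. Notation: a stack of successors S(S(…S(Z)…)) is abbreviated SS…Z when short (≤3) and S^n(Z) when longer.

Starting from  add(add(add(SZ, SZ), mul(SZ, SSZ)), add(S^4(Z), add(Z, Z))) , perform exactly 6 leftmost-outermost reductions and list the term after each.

  start: add(add(add(SZ, SZ), mul(SZ, SSZ)), add(S^4(Z), add(Z, Z)))
  [1] add(add(S(add(Z, SZ)), mul(SZ, SSZ)), add(S^4(Z), add(Z, Z)))
  [2] add(S(add(add(Z, SZ), mul(SZ, SSZ))), add(S^4(Z), add(Z, Z)))
  [3] S(add(add(add(Z, SZ), mul(SZ, SSZ)), add(S^4(Z), add(Z, Z))))
  [4] S(add(add(SZ, mul(SZ, SSZ)), add(S^4(Z), add(Z, Z))))
  [5] S(add(S(add(Z, mul(SZ, SSZ))), add(S^4(Z), add(Z, Z))))
  [6] S(S(add(add(Z, mul(SZ, SSZ)), add(S^4(Z), add(Z, Z)))))

Answer: after 6 steps: S(S(add(add(Z, mul(SZ, SSZ)), add(S^4(Z), add(Z, Z)))))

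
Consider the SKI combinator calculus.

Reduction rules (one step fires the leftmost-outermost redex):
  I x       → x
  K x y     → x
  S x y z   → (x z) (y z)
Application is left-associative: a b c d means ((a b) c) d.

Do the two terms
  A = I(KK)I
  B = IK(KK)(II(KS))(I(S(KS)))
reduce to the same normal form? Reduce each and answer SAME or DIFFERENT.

Term A:
  start: I(KK)I
  [1] KKI
  [2] K

Term B:
  start: IK(KK)(II(KS))(I(S(KS)))
  [1] K(KK)(II(KS))(I(S(KS)))
  [2] KK(I(S(KS)))
  [3] K

Answer: SAME — A ⇓ K, B ⇓ K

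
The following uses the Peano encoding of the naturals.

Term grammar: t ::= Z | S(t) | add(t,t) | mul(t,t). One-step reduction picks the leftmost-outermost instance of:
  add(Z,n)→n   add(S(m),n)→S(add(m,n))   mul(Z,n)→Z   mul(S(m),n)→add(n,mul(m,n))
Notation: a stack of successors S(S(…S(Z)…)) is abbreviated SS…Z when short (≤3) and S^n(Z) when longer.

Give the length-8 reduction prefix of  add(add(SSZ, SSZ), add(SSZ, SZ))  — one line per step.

Answer: after 8 steps: S(S(S(S(add(SSZ, SZ)))))

Reduction:
  start: add(add(SSZ, SSZ), add(SSZ, SZ))
  step 1: add(S(add(SZ, SSZ)), add(SSZ, SZ))
  step 2: S(add(add(SZ, SSZ), add(SSZ, SZ)))
  step 3: S(add(S(add(Z, SSZ)), add(SSZ, SZ)))
  step 4: S(S(add(add(Z, SSZ), add(SSZ, SZ))))
  step 5: S(S(add(SSZ, add(SSZ, SZ))))
  step 6: S(S(S(add(SZ, add(SSZ, SZ)))))
  step 7: S(S(S(S(add(Z, add(SSZ, SZ))))))
  step 8: S(S(S(S(add(SSZ, SZ)))))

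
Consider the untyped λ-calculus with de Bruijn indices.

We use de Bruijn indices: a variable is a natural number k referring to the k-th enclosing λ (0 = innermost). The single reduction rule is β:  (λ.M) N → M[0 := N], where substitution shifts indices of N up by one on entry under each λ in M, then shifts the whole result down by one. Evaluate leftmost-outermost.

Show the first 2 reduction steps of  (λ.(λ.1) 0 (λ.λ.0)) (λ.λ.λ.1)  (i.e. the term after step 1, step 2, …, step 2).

  start: (λ.(λ.1) 0 (λ.λ.0)) (λ.λ.λ.1)
  step 1: (λ.λ.λ.λ.1) (λ.λ.λ.1) (λ.λ.0)
  step 2: (λ.λ.λ.1) (λ.λ.0)

Answer: after 2 steps: (λ.λ.λ.1) (λ.λ.0)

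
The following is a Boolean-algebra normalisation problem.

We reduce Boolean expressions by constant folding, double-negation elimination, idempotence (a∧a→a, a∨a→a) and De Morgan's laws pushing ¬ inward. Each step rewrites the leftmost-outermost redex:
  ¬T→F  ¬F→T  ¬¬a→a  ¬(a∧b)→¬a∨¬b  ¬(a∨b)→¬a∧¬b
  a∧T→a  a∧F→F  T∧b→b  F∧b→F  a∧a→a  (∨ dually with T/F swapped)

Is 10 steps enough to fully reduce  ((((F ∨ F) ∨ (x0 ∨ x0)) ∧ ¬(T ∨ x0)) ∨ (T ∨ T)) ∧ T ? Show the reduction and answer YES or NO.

Answer: YES — reaches normal form T in 10 ≤ 10 steps

Reduction:
  start: ((((F ∨ F) ∨ (x0 ∨ x0)) ∧ ¬(T ∨ x0)) ∨ (T ∨ T)) ∧ T
  step 1: (((F ∨ F) ∨ (x0 ∨ x0)) ∧ ¬(T ∨ x0)) ∨ (T ∨ T)
  step 2: ((F ∨ (x0 ∨ x0)) ∧ ¬(T ∨ x0)) ∨ (T ∨ T)
  step 3: ((x0 ∨ x0) ∧ ¬(T ∨ x0)) ∨ (T ∨ T)
  step 4: (x0 ∧ ¬(T ∨ x0)) ∨ (T ∨ T)
  step 5: (x0 ∧ (¬T ∧ ¬x0)) ∨ (T ∨ T)
  step 6: (x0 ∧ (F ∧ ¬x0)) ∨ (T ∨ T)
  step 7: (x0 ∧ F) ∨ (T ∨ T)
  step 8: F ∨ (T ∨ T)
  step 9: T ∨ T
  step 10: T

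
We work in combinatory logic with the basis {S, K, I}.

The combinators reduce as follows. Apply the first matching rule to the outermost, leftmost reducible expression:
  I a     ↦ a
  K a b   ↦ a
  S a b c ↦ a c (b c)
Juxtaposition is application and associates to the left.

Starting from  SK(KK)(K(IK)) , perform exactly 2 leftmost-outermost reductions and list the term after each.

Answer: after 2 steps: K(IK)

Derivation:
  start: SK(KK)(K(IK))
  [1] K(K(IK))(KK(K(IK)))
  [2] K(IK)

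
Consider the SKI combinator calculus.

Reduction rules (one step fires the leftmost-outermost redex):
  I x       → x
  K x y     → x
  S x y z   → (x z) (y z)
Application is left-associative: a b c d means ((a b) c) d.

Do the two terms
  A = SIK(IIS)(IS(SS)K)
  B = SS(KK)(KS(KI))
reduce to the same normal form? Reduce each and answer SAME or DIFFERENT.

Term A:
  start: SIK(IIS)(IS(SS)K)
  [1] I(IIS)(K(IIS))(IS(SS)K)
  [2] IIS(K(IIS))(IS(SS)K)
  [3] IS(K(IIS))(IS(SS)K)
  [4] S(K(IIS))(IS(SS)K)
  [5] S(K(IS))(IS(SS)K)
  [6] S(KS)(IS(SS)K)
  [7] S(KS)(S(SS)K)

Term B:
  start: SS(KK)(KS(KI))
  [1] S(KS(KI))(KK(KS(KI)))
  [2] SS(KK(KS(KI)))
  [3] SSK

Answer: DIFFERENT — A ⇓ S(KS)(S(SS)K), B ⇓ SSK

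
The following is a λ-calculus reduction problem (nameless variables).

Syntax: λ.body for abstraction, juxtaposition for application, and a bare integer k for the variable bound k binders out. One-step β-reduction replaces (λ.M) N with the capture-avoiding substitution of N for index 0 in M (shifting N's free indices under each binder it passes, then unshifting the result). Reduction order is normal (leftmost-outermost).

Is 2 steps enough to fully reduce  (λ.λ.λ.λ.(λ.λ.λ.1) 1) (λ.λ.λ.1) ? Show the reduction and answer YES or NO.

  start: (λ.λ.λ.λ.(λ.λ.λ.1) 1) (λ.λ.λ.1)
  step 1: λ.λ.λ.(λ.λ.λ.1) 1
  step 2: λ.λ.λ.λ.λ.1

Answer: YES — reaches normal form λ.λ.λ.λ.λ.1 in 2 ≤ 2 steps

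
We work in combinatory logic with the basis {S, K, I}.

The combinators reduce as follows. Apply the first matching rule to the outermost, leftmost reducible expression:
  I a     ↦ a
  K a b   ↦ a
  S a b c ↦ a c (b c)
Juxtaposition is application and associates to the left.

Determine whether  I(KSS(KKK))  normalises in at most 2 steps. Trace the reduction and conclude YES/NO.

Answer: NO — after 2 steps the term is S(KKK), not yet normal

Reduction:
  start: I(KSS(KKK))
  [1] KSS(KKK)
  [2] S(KKK)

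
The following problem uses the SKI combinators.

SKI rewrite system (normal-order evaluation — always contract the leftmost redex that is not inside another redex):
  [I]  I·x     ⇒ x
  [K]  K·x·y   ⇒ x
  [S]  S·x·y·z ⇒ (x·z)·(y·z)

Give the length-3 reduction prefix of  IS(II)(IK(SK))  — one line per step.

Answer: after 3 steps: SI(K(SK))

Derivation:
  start: IS(II)(IK(SK))
  [1] S(II)(IK(SK))
  [2] SI(IK(SK))
  [3] SI(K(SK))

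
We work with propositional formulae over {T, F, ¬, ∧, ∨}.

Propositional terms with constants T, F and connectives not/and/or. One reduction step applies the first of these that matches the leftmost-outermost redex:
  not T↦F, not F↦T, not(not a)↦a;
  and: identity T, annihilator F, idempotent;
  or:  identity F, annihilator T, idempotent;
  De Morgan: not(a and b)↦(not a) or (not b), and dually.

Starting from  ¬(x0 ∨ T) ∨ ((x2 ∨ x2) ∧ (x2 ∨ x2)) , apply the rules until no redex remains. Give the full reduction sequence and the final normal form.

Answer: normal form = x2  (in 6 steps)

Derivation:
  start: ¬(x0 ∨ T) ∨ ((x2 ∨ x2) ∧ (x2 ∨ x2))
  →1  (¬x0 ∧ ¬T) ∨ ((x2 ∨ x2) ∧ (x2 ∨ x2))
  →2  (¬x0 ∧ F) ∨ ((x2 ∨ x2) ∧ (x2 ∨ x2))
  →3  F ∨ ((x2 ∨ x2) ∧ (x2 ∨ x2))
  →4  (x2 ∨ x2) ∧ (x2 ∨ x2)
  →5  x2 ∨ x2
  →6  x2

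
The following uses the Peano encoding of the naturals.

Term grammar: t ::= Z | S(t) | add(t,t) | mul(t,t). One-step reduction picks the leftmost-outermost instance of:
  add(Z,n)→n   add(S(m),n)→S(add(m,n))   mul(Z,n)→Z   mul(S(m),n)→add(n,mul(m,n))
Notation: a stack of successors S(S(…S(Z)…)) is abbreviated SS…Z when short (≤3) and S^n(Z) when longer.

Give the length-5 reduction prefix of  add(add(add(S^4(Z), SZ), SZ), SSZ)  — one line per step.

  start: add(add(add(S^4(Z), SZ), SZ), SSZ)
  [1] add(add(S(add(SSSZ, SZ)), SZ), SSZ)
  [2] add(S(add(add(SSSZ, SZ), SZ)), SSZ)
  [3] S(add(add(add(SSSZ, SZ), SZ), SSZ))
  [4] S(add(add(S(add(SSZ, SZ)), SZ), SSZ))
  [5] S(add(S(add(add(SSZ, SZ), SZ)), SSZ))

Answer: after 5 steps: S(add(S(add(add(SSZ, SZ), SZ)), SSZ))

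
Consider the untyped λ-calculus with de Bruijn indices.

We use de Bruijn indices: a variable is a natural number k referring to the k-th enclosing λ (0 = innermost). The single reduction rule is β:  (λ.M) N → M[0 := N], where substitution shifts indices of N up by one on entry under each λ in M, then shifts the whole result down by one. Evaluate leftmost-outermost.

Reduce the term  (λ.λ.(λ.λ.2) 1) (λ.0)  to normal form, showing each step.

Answer: normal form = λ.λ.1  (in 2 steps)

Working:
  start: (λ.λ.(λ.λ.2) 1) (λ.0)
  →1  λ.(λ.λ.2) (λ.0)
  →2  λ.λ.1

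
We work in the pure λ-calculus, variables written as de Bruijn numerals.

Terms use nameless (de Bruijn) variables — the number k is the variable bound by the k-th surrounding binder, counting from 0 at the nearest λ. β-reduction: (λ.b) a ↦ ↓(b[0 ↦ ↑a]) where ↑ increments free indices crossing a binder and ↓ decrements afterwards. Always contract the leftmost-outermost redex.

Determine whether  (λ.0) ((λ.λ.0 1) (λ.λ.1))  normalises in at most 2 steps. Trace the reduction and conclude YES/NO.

Answer: YES — reaches normal form λ.0 (λ.λ.1) in 2 ≤ 2 steps

Working:
  start: (λ.0) ((λ.λ.0 1) (λ.λ.1))
  step 1: (λ.λ.0 1) (λ.λ.1)
  step 2: λ.0 (λ.λ.1)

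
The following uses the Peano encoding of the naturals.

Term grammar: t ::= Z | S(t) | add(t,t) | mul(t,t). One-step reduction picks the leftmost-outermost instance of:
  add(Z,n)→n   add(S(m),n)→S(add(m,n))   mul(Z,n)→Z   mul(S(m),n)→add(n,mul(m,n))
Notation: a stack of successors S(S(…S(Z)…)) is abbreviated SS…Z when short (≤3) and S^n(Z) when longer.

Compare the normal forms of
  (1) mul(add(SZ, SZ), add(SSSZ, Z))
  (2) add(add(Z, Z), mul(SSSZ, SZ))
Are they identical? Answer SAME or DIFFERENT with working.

Term A:
  start: mul(add(SZ, SZ), add(SSSZ, Z))
  step 1: mul(S(add(Z, SZ)), add(SSSZ, Z))
  step 2: add(add(SSSZ, Z), mul(add(Z, SZ), add(SSSZ, Z)))
  step 3: add(S(add(SSZ, Z)), mul(add(Z, SZ), add(SSSZ, Z)))
  step 4: S(add(add(SSZ, Z), mul(add(Z, SZ), add(SSSZ, Z))))
  step 5: S(add(S(add(SZ, Z)), mul(add(Z, SZ), add(SSSZ, Z))))
  step 6: S(S(add(add(SZ, Z), mul(add(Z, SZ), add(SSSZ, Z)))))
  step 7: S(S(add(S(add(Z, Z)), mul(add(Z, SZ), add(SSSZ, Z)))))
  step 8: S(S(S(add(add(Z, Z), mul(add(Z, SZ), add(SSSZ, Z))))))
  step 9: S(S(S(add(Z, mul(add(Z, SZ), add(SSSZ, Z))))))
  step 10: S(S(S(mul(add(Z, SZ), add(SSSZ, Z)))))
  step 11: S(S(S(mul(SZ, add(SSSZ, Z)))))
  step 12: S(S(S(add(add(SSSZ, Z), mul(Z, add(SSSZ, Z))))))
  step 13: S(S(S(add(S(add(SSZ, Z)), mul(Z, add(SSSZ, Z))))))
  step 14: S(S(S(S(add(add(SSZ, Z), mul(Z, add(SSSZ, Z)))))))
  step 15: S(S(S(S(add(S(add(SZ, Z)), mul(Z, add(SSSZ, Z)))))))
  step 16: S(S(S(S(S(add(add(SZ, Z), mul(Z, add(SSSZ, Z))))))))
  step 17: S(S(S(S(S(add(S(add(Z, Z)), mul(Z, add(SSSZ, Z))))))))
  step 18: S(S(S(S(S(S(add(add(Z, Z), mul(Z, add(SSSZ, Z)))))))))
  step 19: S(S(S(S(S(S(add(Z, mul(Z, add(SSSZ, Z)))))))))
  step 20: S(S(S(S(S(S(mul(Z, add(SSSZ, Z))))))))
  step 21: S^6(Z)

Term B:
  start: add(add(Z, Z), mul(SSSZ, SZ))
  step 1: add(Z, mul(SSSZ, SZ))
  step 2: mul(SSSZ, SZ)
  step 3: add(SZ, mul(SSZ, SZ))
  step 4: S(add(Z, mul(SSZ, SZ)))
  step 5: S(mul(SSZ, SZ))
  step 6: S(add(SZ, mul(SZ, SZ)))
  step 7: S(S(add(Z, mul(SZ, SZ))))
  step 8: S(S(mul(SZ, SZ)))
  step 9: S(S(add(SZ, mul(Z, SZ))))
  step 10: S(S(S(add(Z, mul(Z, SZ)))))
  step 11: S(S(S(mul(Z, SZ))))
  step 12: SSSZ

Answer: DIFFERENT — A ⇓ S^6(Z), B ⇓ SSSZ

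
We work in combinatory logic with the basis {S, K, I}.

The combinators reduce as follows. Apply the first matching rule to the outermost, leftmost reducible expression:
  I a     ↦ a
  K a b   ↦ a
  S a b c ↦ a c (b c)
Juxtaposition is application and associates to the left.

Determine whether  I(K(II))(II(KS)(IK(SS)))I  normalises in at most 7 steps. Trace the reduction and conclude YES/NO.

  start: I(K(II))(II(KS)(IK(SS)))I
  step 1: K(II)(II(KS)(IK(SS)))I
  step 2: III
  step 3: II
  step 4: I

Answer: YES — reaches normal form I in 4 ≤ 7 steps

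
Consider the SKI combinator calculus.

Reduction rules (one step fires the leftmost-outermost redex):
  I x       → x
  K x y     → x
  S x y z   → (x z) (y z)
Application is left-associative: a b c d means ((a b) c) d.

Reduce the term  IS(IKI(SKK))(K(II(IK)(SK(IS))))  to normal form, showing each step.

Answer: normal form = SI(K(K(SKS)))  (in 7 steps)

Reduction:
  start: IS(IKI(SKK))(K(II(IK)(SK(IS))))
  step 1: S(IKI(SKK))(K(II(IK)(SK(IS))))
  step 2: S(KI(SKK))(K(II(IK)(SK(IS))))
  step 3: SI(K(II(IK)(SK(IS))))
  step 4: SI(K(I(IK)(SK(IS))))
  step 5: SI(K(IK(SK(IS))))
  step 6: SI(K(K(SK(IS))))
  step 7: SI(K(K(SKS)))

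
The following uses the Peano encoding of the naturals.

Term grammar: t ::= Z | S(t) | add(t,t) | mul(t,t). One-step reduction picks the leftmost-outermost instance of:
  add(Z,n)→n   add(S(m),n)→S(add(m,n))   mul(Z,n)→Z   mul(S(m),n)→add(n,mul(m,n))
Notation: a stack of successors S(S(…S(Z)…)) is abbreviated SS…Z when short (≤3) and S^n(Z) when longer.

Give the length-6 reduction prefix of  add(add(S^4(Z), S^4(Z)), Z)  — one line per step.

  start: add(add(S^4(Z), S^4(Z)), Z)
  →1  add(S(add(SSSZ, S^4(Z))), Z)
  →2  S(add(add(SSSZ, S^4(Z)), Z))
  →3  S(add(S(add(SSZ, S^4(Z))), Z))
  →4  S(S(add(add(SSZ, S^4(Z)), Z)))
  →5  S(S(add(S(add(SZ, S^4(Z))), Z)))
  →6  S(S(S(add(add(SZ, S^4(Z)), Z))))

Answer: after 6 steps: S(S(S(add(add(SZ, S^4(Z)), Z))))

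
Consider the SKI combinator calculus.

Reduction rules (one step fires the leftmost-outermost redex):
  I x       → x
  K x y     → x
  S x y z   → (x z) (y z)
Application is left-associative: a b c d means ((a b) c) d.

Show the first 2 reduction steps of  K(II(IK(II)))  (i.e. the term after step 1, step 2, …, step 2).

Answer: after 2 steps: K(IK(II))

Reduction:
  start: K(II(IK(II)))
  [1] K(I(IK(II)))
  [2] K(IK(II))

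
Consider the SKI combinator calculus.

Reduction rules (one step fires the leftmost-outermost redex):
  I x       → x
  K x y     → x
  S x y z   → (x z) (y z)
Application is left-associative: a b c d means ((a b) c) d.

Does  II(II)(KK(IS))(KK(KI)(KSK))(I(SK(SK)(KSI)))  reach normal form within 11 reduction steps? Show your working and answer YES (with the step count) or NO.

  start: II(II)(KK(IS))(KK(KI)(KSK))(I(SK(SK)(KSI)))
  →1  I(II)(KK(IS))(KK(KI)(KSK))(I(SK(SK)(KSI)))
  →2  II(KK(IS))(KK(KI)(KSK))(I(SK(SK)(KSI)))
  →3  I(KK(IS))(KK(KI)(KSK))(I(SK(SK)(KSI)))
  →4  KK(IS)(KK(KI)(KSK))(I(SK(SK)(KSI)))
  →5  K(KK(KI)(KSK))(I(SK(SK)(KSI)))
  →6  KK(KI)(KSK)
  →7  K(KSK)
  →8  KS

Answer: YES — reaches normal form KS in 8 ≤ 11 steps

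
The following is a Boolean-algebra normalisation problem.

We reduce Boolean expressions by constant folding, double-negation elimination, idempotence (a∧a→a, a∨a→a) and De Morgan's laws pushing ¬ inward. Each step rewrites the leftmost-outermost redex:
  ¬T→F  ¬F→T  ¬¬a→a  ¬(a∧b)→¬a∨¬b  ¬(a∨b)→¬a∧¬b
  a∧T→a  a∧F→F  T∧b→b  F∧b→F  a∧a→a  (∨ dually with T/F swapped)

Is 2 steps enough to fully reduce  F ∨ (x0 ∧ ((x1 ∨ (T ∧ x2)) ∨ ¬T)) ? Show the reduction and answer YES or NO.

Answer: NO — after 2 steps the term is x0 ∧ ((x1 ∨ x2) ∨ ¬T), not yet normal

Reduction:
  start: F ∨ (x0 ∧ ((x1 ∨ (T ∧ x2)) ∨ ¬T))
  step 1: x0 ∧ ((x1 ∨ (T ∧ x2)) ∨ ¬T)
  step 2: x0 ∧ ((x1 ∨ x2) ∨ ¬T)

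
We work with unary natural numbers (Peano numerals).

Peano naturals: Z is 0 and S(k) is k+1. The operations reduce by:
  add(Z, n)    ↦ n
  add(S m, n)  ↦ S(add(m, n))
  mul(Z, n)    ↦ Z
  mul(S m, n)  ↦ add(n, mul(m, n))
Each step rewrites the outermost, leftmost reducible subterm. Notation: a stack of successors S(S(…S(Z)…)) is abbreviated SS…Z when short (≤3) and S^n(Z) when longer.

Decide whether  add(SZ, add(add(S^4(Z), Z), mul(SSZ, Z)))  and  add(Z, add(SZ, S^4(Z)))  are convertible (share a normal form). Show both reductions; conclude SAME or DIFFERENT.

Term A:
  start: add(SZ, add(add(S^4(Z), Z), mul(SSZ, Z)))
  step 1: S(add(Z, add(add(S^4(Z), Z), mul(SSZ, Z))))
  step 2: S(add(add(S^4(Z), Z), mul(SSZ, Z)))
  step 3: S(add(S(add(SSSZ, Z)), mul(SSZ, Z)))
  step 4: S(S(add(add(SSSZ, Z), mul(SSZ, Z))))
  step 5: S(S(add(S(add(SSZ, Z)), mul(SSZ, Z))))
  step 6: S(S(S(add(add(SSZ, Z), mul(SSZ, Z)))))
  step 7: S(S(S(add(S(add(SZ, Z)), mul(SSZ, Z)))))
  step 8: S(S(S(S(add(add(SZ, Z), mul(SSZ, Z))))))
  step 9: S(S(S(S(add(S(add(Z, Z)), mul(SSZ, Z))))))
  step 10: S(S(S(S(S(add(add(Z, Z), mul(SSZ, Z)))))))
  step 11: S(S(S(S(S(add(Z, mul(SSZ, Z)))))))
  step 12: S(S(S(S(S(mul(SSZ, Z))))))
  step 13: S(S(S(S(S(add(Z, mul(SZ, Z)))))))
  step 14: S(S(S(S(S(mul(SZ, Z))))))
  step 15: S(S(S(S(S(add(Z, mul(Z, Z)))))))
  step 16: S(S(S(S(S(mul(Z, Z))))))
  step 17: S^5(Z)

Term B:
  start: add(Z, add(SZ, S^4(Z)))
  step 1: add(SZ, S^4(Z))
  step 2: S(add(Z, S^4(Z)))
  step 3: S^5(Z)

Answer: SAME — A ⇓ S^5(Z), B ⇓ S^5(Z)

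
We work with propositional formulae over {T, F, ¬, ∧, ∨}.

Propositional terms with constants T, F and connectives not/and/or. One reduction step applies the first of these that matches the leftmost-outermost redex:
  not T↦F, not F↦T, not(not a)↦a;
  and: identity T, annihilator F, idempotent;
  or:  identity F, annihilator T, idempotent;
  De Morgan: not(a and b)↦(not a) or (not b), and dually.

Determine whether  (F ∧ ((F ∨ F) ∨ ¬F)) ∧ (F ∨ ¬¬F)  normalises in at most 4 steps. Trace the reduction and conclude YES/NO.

  start: (F ∧ ((F ∨ F) ∨ ¬F)) ∧ (F ∨ ¬¬F)
  step 1: F ∧ (F ∨ ¬¬F)
  step 2: F

Answer: YES — reaches normal form F in 2 ≤ 4 steps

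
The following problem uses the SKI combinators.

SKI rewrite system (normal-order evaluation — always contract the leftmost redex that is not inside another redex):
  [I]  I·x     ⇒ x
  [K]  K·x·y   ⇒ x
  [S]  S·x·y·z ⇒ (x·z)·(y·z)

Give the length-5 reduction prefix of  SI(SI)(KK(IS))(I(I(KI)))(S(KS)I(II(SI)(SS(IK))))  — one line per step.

Answer: after 5 steps: I(S(KS)I(II(SI)(SS(IK))))(KK(IS)(S(KS)I(II(SI)(SS(IK)))))

Derivation:
  start: SI(SI)(KK(IS))(I(I(KI)))(S(KS)I(II(SI)(SS(IK))))
  [1] I(KK(IS))(SI(KK(IS)))(I(I(KI)))(S(KS)I(II(SI)(SS(IK))))
  [2] KK(IS)(SI(KK(IS)))(I(I(KI)))(S(KS)I(II(SI)(SS(IK))))
  [3] K(SI(KK(IS)))(I(I(KI)))(S(KS)I(II(SI)(SS(IK))))
  [4] SI(KK(IS))(S(KS)I(II(SI)(SS(IK))))
  [5] I(S(KS)I(II(SI)(SS(IK))))(KK(IS)(S(KS)I(II(SI)(SS(IK)))))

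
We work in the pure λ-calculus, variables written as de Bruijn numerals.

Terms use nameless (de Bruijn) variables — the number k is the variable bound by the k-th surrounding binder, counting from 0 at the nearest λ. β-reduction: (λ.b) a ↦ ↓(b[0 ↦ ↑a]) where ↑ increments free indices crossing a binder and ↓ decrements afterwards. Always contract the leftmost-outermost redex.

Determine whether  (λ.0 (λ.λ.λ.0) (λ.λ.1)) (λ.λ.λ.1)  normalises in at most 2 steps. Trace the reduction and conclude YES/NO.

  start: (λ.0 (λ.λ.λ.0) (λ.λ.1)) (λ.λ.λ.1)
  step 1: (λ.λ.λ.1) (λ.λ.λ.0) (λ.λ.1)
  step 2: (λ.λ.1) (λ.λ.1)

Answer: NO — after 2 steps the term is (λ.λ.1) (λ.λ.1), not yet normal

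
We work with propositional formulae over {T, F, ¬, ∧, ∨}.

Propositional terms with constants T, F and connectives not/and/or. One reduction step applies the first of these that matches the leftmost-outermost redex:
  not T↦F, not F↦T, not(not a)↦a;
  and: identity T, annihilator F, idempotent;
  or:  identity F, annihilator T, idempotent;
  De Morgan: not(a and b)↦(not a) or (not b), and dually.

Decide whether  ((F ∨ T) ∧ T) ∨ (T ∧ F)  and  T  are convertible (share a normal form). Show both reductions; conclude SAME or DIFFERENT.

Term A:
  start: ((F ∨ T) ∧ T) ∨ (T ∧ F)
  →1  (F ∨ T) ∨ (T ∧ F)
  →2  T ∨ (T ∧ F)
  →3  T

Term B:
  start: T

Answer: SAME — A ⇓ T, B ⇓ T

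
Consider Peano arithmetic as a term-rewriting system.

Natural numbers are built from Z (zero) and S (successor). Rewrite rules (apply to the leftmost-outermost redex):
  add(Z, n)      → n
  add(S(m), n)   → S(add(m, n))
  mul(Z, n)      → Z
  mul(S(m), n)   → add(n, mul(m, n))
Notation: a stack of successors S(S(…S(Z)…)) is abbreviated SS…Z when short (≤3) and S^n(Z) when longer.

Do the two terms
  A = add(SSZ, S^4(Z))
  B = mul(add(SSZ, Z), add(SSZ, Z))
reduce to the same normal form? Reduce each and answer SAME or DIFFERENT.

Term A:
  start: add(SSZ, S^4(Z))
  step 1: S(add(SZ, S^4(Z)))
  step 2: S(S(add(Z, S^4(Z))))
  step 3: S^6(Z)

Term B:
  start: mul(add(SSZ, Z), add(SSZ, Z))
  step 1: mul(S(add(SZ, Z)), add(SSZ, Z))
  step 2: add(add(SSZ, Z), mul(add(SZ, Z), add(SSZ, Z)))
  step 3: add(S(add(SZ, Z)), mul(add(SZ, Z), add(SSZ, Z)))
  step 4: S(add(add(SZ, Z), mul(add(SZ, Z), add(SSZ, Z))))
  step 5: S(add(S(add(Z, Z)), mul(add(SZ, Z), add(SSZ, Z))))
  step 6: S(S(add(add(Z, Z), mul(add(SZ, Z), add(SSZ, Z)))))
  step 7: S(S(add(Z, mul(add(SZ, Z), add(SSZ, Z)))))
  step 8: S(S(mul(add(SZ, Z), add(SSZ, Z))))
  step 9: S(S(mul(S(add(Z, Z)), add(SSZ, Z))))
  step 10: S(S(add(add(SSZ, Z), mul(add(Z, Z), add(SSZ, Z)))))
  step 11: S(S(add(S(add(SZ, Z)), mul(add(Z, Z), add(SSZ, Z)))))
  step 12: S(S(S(add(add(SZ, Z), mul(add(Z, Z), add(SSZ, Z))))))
  step 13: S(S(S(add(S(add(Z, Z)), mul(add(Z, Z), add(SSZ, Z))))))
  step 14: S(S(S(S(add(add(Z, Z), mul(add(Z, Z), add(SSZ, Z)))))))
  step 15: S(S(S(S(add(Z, mul(add(Z, Z), add(SSZ, Z)))))))
  step 16: S(S(S(S(mul(add(Z, Z), add(SSZ, Z))))))
  step 17: S(S(S(S(mul(Z, add(SSZ, Z))))))
  step 18: S^4(Z)

Answer: DIFFERENT — A ⇓ S^6(Z), B ⇓ S^4(Z)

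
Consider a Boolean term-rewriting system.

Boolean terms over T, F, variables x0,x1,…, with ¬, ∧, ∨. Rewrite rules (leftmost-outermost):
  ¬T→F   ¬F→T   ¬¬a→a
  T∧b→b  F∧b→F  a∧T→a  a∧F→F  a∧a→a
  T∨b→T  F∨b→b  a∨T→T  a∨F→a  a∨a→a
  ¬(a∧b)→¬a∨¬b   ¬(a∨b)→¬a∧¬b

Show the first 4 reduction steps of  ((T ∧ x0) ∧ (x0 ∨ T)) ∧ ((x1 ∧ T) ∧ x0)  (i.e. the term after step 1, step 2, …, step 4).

  start: ((T ∧ x0) ∧ (x0 ∨ T)) ∧ ((x1 ∧ T) ∧ x0)
  →1  (x0 ∧ (x0 ∨ T)) ∧ ((x1 ∧ T) ∧ x0)
  →2  (x0 ∧ T) ∧ ((x1 ∧ T) ∧ x0)
  →3  x0 ∧ ((x1 ∧ T) ∧ x0)
  →4  x0 ∧ (x1 ∧ x0)

Answer: after 4 steps: x0 ∧ (x1 ∧ x0)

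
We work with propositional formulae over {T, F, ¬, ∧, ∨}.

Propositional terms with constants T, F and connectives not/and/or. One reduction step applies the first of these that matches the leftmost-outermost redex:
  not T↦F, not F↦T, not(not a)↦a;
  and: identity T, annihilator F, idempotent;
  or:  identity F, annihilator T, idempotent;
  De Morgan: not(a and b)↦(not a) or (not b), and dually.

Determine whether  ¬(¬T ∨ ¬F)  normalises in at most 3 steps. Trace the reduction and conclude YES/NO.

  start: ¬(¬T ∨ ¬F)
  [1] ¬¬T ∧ ¬¬F
  [2] T ∧ ¬¬F
  [3] ¬¬F

Answer: NO — after 3 steps the term is ¬¬F, not yet normal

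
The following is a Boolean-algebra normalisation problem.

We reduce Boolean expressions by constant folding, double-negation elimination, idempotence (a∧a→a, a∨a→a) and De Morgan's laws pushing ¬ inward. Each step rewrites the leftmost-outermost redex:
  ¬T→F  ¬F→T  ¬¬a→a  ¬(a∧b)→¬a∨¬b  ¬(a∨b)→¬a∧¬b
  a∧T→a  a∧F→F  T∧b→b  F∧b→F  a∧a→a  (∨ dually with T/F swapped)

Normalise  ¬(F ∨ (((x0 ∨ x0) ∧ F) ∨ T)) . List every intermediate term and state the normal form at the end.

  start: ¬(F ∨ (((x0 ∨ x0) ∧ F) ∨ T))
  →1  ¬F ∧ ¬(((x0 ∨ x0) ∧ F) ∨ T)
  →2  T ∧ ¬(((x0 ∨ x0) ∧ F) ∨ T)
  →3  ¬(((x0 ∨ x0) ∧ F) ∨ T)
  →4  ¬((x0 ∨ x0) ∧ F) ∧ ¬T
  →5  (¬(x0 ∨ x0) ∨ ¬F) ∧ ¬T
  →6  ((¬x0 ∧ ¬x0) ∨ ¬F) ∧ ¬T
  →7  (¬x0 ∨ ¬F) ∧ ¬T
  →8  (¬x0 ∨ T) ∧ ¬T
  →9  T ∧ ¬T
  →10  ¬T
  →11  F

Answer: normal form = F  (in 11 steps)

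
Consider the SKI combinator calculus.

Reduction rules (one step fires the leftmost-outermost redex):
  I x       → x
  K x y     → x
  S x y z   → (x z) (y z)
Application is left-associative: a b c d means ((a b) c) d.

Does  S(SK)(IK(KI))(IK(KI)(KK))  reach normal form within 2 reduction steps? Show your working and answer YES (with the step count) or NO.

  start: S(SK)(IK(KI))(IK(KI)(KK))
  [1] SK(IK(KI)(KK))(IK(KI)(IK(KI)(KK)))
  [2] K(IK(KI)(IK(KI)(KK)))(IK(KI)(KK)(IK(KI)(IK(KI)(KK))))

Answer: NO — after 2 steps the term is K(IK(KI)(IK(KI)(KK)))(IK(KI)(KK)(IK(KI)(IK(KI)(KK)))), not yet normal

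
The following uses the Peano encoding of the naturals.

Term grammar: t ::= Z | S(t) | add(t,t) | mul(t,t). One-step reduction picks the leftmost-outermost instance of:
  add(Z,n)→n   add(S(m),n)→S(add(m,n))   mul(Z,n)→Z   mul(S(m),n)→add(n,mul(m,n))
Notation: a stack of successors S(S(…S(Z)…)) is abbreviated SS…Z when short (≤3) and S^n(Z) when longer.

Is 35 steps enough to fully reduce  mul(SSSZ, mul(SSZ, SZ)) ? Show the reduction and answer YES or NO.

Answer: YES — reaches normal form S^6(Z) in 34 ≤ 35 steps

Reduction:
  start: mul(SSSZ, mul(SSZ, SZ))
  step 1: add(mul(SSZ, SZ), mul(SSZ, mul(SSZ, SZ)))
  step 2: add(add(SZ, mul(SZ, SZ)), mul(SSZ, mul(SSZ, SZ)))
  step 3: add(S(add(Z, mul(SZ, SZ))), mul(SSZ, mul(SSZ, SZ)))
  step 4: S(add(add(Z, mul(SZ, SZ)), mul(SSZ, mul(SSZ, SZ))))
  step 5: S(add(mul(SZ, SZ), mul(SSZ, mul(SSZ, SZ))))
  step 6: S(add(add(SZ, mul(Z, SZ)), mul(SSZ, mul(SSZ, SZ))))
  step 7: S(add(S(add(Z, mul(Z, SZ))), mul(SSZ, mul(SSZ, SZ))))
  step 8: S(S(add(add(Z, mul(Z, SZ)), mul(SSZ, mul(SSZ, SZ)))))
  step 9: S(S(add(mul(Z, SZ), mul(SSZ, mul(SSZ, SZ)))))
  step 10: S(S(add(Z, mul(SSZ, mul(SSZ, SZ)))))
  step 11: S(S(mul(SSZ, mul(SSZ, SZ))))
  step 12: S(S(add(mul(SSZ, SZ), mul(SZ, mul(SSZ, SZ)))))
  step 13: S(S(add(add(SZ, mul(SZ, SZ)), mul(SZ, mul(SSZ, SZ)))))
  step 14: S(S(add(S(add(Z, mul(SZ, SZ))), mul(SZ, mul(SSZ, SZ)))))
  step 15: S(S(S(add(add(Z, mul(SZ, SZ)), mul(SZ, mul(SSZ, SZ))))))
  step 16: S(S(S(add(mul(SZ, SZ), mul(SZ, mul(SSZ, SZ))))))
  step 17: S(S(S(add(add(SZ, mul(Z, SZ)), mul(SZ, mul(SSZ, SZ))))))
  step 18: S(S(S(add(S(add(Z, mul(Z, SZ))), mul(SZ, mul(SSZ, SZ))))))
  step 19: S(S(S(S(add(add(Z, mul(Z, SZ)), mul(SZ, mul(SSZ, SZ)))))))
  step 20: S(S(S(S(add(mul(Z, SZ), mul(SZ, mul(SSZ, SZ)))))))
  step 21: S(S(S(S(add(Z, mul(SZ, mul(SSZ, SZ)))))))
  step 22: S(S(S(S(mul(SZ, mul(SSZ, SZ))))))
  step 23: S(S(S(S(add(mul(SSZ, SZ), mul(Z, mul(SSZ, SZ)))))))
  step 24: S(S(S(S(add(add(SZ, mul(SZ, SZ)), mul(Z, mul(SSZ, SZ)))))))
  step 25: S(S(S(S(add(S(add(Z, mul(SZ, SZ))), mul(Z, mul(SSZ, SZ)))))))
  step 26: S(S(S(S(S(add(add(Z, mul(SZ, SZ)), mul(Z, mul(SSZ, SZ))))))))
  step 27: S(S(S(S(S(add(mul(SZ, SZ), mul(Z, mul(SSZ, SZ))))))))
  step 28: S(S(S(S(S(add(add(SZ, mul(Z, SZ)), mul(Z, mul(SSZ, SZ))))))))
  step 29: S(S(S(S(S(add(S(add(Z, mul(Z, SZ))), mul(Z, mul(SSZ, SZ))))))))
  step 30: S(S(S(S(S(S(add(add(Z, mul(Z, SZ)), mul(Z, mul(SSZ, SZ)))))))))
  step 31: S(S(S(S(S(S(add(mul(Z, SZ), mul(Z, mul(SSZ, SZ)))))))))
  step 32: S(S(S(S(S(S(add(Z, mul(Z, mul(SSZ, SZ)))))))))
  step 33: S(S(S(S(S(S(mul(Z, mul(SSZ, SZ))))))))
  step 34: S^6(Z)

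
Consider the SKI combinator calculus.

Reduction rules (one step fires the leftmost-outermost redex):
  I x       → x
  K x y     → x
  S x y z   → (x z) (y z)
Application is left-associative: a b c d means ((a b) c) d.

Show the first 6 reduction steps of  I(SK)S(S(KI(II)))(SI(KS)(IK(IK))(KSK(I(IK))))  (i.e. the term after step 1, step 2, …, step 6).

Answer: after 6 steps: SI(IK(IK)(KS(IK(IK)))(KSK(I(IK))))

Working:
  start: I(SK)S(S(KI(II)))(SI(KS)(IK(IK))(KSK(I(IK))))
  →1  SKS(S(KI(II)))(SI(KS)(IK(IK))(KSK(I(IK))))
  →2  K(S(KI(II)))(S(S(KI(II))))(SI(KS)(IK(IK))(KSK(I(IK))))
  →3  S(KI(II))(SI(KS)(IK(IK))(KSK(I(IK))))
  →4  SI(SI(KS)(IK(IK))(KSK(I(IK))))
  →5  SI(I(IK(IK))(KS(IK(IK)))(KSK(I(IK))))
  →6  SI(IK(IK)(KS(IK(IK)))(KSK(I(IK))))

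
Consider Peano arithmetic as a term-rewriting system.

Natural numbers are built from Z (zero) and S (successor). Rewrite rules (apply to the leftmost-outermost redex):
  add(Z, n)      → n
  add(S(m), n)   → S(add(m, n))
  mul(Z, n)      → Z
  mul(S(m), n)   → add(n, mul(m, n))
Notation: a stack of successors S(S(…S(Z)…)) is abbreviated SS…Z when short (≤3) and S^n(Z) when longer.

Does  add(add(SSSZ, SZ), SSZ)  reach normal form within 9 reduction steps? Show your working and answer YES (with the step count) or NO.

Answer: YES — reaches normal form S^6(Z) in 9 ≤ 9 steps

Working:
  start: add(add(SSSZ, SZ), SSZ)
  [1] add(S(add(SSZ, SZ)), SSZ)
  [2] S(add(add(SSZ, SZ), SSZ))
  [3] S(add(S(add(SZ, SZ)), SSZ))
  [4] S(S(add(add(SZ, SZ), SSZ)))
  [5] S(S(add(S(add(Z, SZ)), SSZ)))
  [6] S(S(S(add(add(Z, SZ), SSZ))))
  [7] S(S(S(add(SZ, SSZ))))
  [8] S(S(S(S(add(Z, SSZ)))))
  [9] S^6(Z)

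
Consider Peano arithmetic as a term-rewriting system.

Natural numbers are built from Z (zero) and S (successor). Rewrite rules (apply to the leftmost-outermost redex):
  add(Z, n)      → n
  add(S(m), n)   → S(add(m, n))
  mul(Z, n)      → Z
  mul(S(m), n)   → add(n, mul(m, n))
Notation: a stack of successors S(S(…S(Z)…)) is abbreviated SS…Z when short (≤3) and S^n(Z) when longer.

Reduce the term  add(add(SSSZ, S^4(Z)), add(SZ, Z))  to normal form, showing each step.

  start: add(add(SSSZ, S^4(Z)), add(SZ, Z))
  →1  add(S(add(SSZ, S^4(Z))), add(SZ, Z))
  →2  S(add(add(SSZ, S^4(Z)), add(SZ, Z)))
  →3  S(add(S(add(SZ, S^4(Z))), add(SZ, Z)))
  →4  S(S(add(add(SZ, S^4(Z)), add(SZ, Z))))
  →5  S(S(add(S(add(Z, S^4(Z))), add(SZ, Z))))
  →6  S(S(S(add(add(Z, S^4(Z)), add(SZ, Z)))))
  →7  S(S(S(add(S^4(Z), add(SZ, Z)))))
  →8  S(S(S(S(add(SSSZ, add(SZ, Z))))))
  →9  S(S(S(S(S(add(SSZ, add(SZ, Z)))))))
  →10  S(S(S(S(S(S(add(SZ, add(SZ, Z))))))))
  →11  S(S(S(S(S(S(S(add(Z, add(SZ, Z)))))))))
  →12  S(S(S(S(S(S(S(add(SZ, Z))))))))
  →13  S(S(S(S(S(S(S(S(add(Z, Z)))))))))
  →14  S^8(Z)

Answer: normal form = S^8(Z)  (in 14 steps)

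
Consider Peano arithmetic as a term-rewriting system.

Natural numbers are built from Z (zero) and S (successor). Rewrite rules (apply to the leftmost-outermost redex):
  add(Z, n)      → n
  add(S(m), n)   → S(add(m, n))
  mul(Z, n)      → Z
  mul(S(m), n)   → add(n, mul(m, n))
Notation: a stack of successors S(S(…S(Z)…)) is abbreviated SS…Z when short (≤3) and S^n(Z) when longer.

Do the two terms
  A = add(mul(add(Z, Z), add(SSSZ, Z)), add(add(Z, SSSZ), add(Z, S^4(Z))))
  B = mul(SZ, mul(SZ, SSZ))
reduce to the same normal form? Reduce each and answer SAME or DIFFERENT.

Answer: DIFFERENT — A ⇓ S^7(Z), B ⇓ SSZ

Reduction:
Term A:
  start: add(mul(add(Z, Z), add(SSSZ, Z)), add(add(Z, SSSZ), add(Z, S^4(Z))))
  →1  add(mul(Z, add(SSSZ, Z)), add(add(Z, SSSZ), add(Z, S^4(Z))))
  →2  add(Z, add(add(Z, SSSZ), add(Z, S^4(Z))))
  →3  add(add(Z, SSSZ), add(Z, S^4(Z)))
  →4  add(SSSZ, add(Z, S^4(Z)))
  →5  S(add(SSZ, add(Z, S^4(Z))))
  →6  S(S(add(SZ, add(Z, S^4(Z)))))
  →7  S(S(S(add(Z, add(Z, S^4(Z))))))
  →8  S(S(S(add(Z, S^4(Z)))))
  →9  S^7(Z)

Term B:
  start: mul(SZ, mul(SZ, SSZ))
  →1  add(mul(SZ, SSZ), mul(Z, mul(SZ, SSZ)))
  →2  add(add(SSZ, mul(Z, SSZ)), mul(Z, mul(SZ, SSZ)))
  →3  add(S(add(SZ, mul(Z, SSZ))), mul(Z, mul(SZ, SSZ)))
  →4  S(add(add(SZ, mul(Z, SSZ)), mul(Z, mul(SZ, SSZ))))
  →5  S(add(S(add(Z, mul(Z, SSZ))), mul(Z, mul(SZ, SSZ))))
  →6  S(S(add(add(Z, mul(Z, SSZ)), mul(Z, mul(SZ, SSZ)))))
  →7  S(S(add(mul(Z, SSZ), mul(Z, mul(SZ, SSZ)))))
  →8  S(S(add(Z, mul(Z, mul(SZ, SSZ)))))
  →9  S(S(mul(Z, mul(SZ, SSZ))))
  →10  SSZ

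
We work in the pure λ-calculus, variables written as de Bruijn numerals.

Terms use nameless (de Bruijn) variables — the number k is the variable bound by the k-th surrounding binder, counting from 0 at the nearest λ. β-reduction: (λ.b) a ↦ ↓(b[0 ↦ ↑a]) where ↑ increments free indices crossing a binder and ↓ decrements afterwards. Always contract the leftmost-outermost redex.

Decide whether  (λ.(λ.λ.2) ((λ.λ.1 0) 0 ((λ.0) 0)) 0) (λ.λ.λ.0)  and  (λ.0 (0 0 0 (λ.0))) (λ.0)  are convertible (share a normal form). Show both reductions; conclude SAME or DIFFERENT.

Answer: DIFFERENT — A ⇓ λ.λ.λ.0, B ⇓ λ.0

Working:
Term A:
  start: (λ.(λ.λ.2) ((λ.λ.1 0) 0 ((λ.0) 0)) 0) (λ.λ.λ.0)
  [1] (λ.λ.λ.λ.λ.0) ((λ.λ.1 0) (λ.λ.λ.0) ((λ.0) (λ.λ.λ.0))) (λ.λ.λ.0)
  [2] (λ.λ.λ.λ.0) (λ.λ.λ.0)
  [3] λ.λ.λ.0

Term B:
  start: (λ.0 (0 0 0 (λ.0))) (λ.0)
  [1] (λ.0) ((λ.0) (λ.0) (λ.0) (λ.0))
  [2] (λ.0) (λ.0) (λ.0) (λ.0)
  [3] (λ.0) (λ.0) (λ.0)
  [4] (λ.0) (λ.0)
  [5] λ.0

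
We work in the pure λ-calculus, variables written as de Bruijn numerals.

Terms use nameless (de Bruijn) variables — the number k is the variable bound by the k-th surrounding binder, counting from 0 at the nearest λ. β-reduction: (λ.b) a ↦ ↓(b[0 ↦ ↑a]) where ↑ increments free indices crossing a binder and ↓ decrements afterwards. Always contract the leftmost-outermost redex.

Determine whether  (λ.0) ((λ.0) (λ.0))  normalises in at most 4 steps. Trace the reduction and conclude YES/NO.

  start: (λ.0) ((λ.0) (λ.0))
  step 1: (λ.0) (λ.0)
  step 2: λ.0

Answer: YES — reaches normal form λ.0 in 2 ≤ 4 steps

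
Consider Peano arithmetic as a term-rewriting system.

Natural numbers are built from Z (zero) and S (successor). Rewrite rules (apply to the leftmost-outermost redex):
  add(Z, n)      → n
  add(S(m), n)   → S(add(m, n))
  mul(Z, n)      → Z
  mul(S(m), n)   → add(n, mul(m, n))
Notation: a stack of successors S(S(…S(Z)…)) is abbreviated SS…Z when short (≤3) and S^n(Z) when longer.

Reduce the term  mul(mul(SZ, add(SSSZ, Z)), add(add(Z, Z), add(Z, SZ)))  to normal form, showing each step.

Answer: normal form = SSSZ  (in 29 steps)

Reduction:
  start: mul(mul(SZ, add(SSSZ, Z)), add(add(Z, Z), add(Z, SZ)))
  step 1: mul(add(add(SSSZ, Z), mul(Z, add(SSSZ, Z))), add(add(Z, Z), add(Z, SZ)))
  step 2: mul(add(S(add(SSZ, Z)), mul(Z, add(SSSZ, Z))), add(add(Z, Z), add(Z, SZ)))
  step 3: mul(S(add(add(SSZ, Z), mul(Z, add(SSSZ, Z)))), add(add(Z, Z), add(Z, SZ)))
  step 4: add(add(add(Z, Z), add(Z, SZ)), mul(add(add(SSZ, Z), mul(Z, add(SSSZ, Z))), add(add(Z, Z), add(Z, SZ))))
  step 5: add(add(Z, add(Z, SZ)), mul(add(add(SSZ, Z), mul(Z, add(SSSZ, Z))), add(add(Z, Z), add(Z, SZ))))
  step 6: add(add(Z, SZ), mul(add(add(SSZ, Z), mul(Z, add(SSSZ, Z))), add(add(Z, Z), add(Z, SZ))))
  step 7: add(SZ, mul(add(add(SSZ, Z), mul(Z, add(SSSZ, Z))), add(add(Z, Z), add(Z, SZ))))
  step 8: S(add(Z, mul(add(add(SSZ, Z), mul(Z, add(SSSZ, Z))), add(add(Z, Z), add(Z, SZ)))))
  step 9: S(mul(add(add(SSZ, Z), mul(Z, add(SSSZ, Z))), add(add(Z, Z), add(Z, SZ))))
  step 10: S(mul(add(S(add(SZ, Z)), mul(Z, add(SSSZ, Z))), add(add(Z, Z), add(Z, SZ))))
  step 11: S(mul(S(add(add(SZ, Z), mul(Z, add(SSSZ, Z)))), add(add(Z, Z), add(Z, SZ))))
  step 12: S(add(add(add(Z, Z), add(Z, SZ)), mul(add(add(SZ, Z), mul(Z, add(SSSZ, Z))), add(add(Z, Z), add(Z, SZ)))))
  step 13: S(add(add(Z, add(Z, SZ)), mul(add(add(SZ, Z), mul(Z, add(SSSZ, Z))), add(add(Z, Z), add(Z, SZ)))))
  step 14: S(add(add(Z, SZ), mul(add(add(SZ, Z), mul(Z, add(SSSZ, Z))), add(add(Z, Z), add(Z, SZ)))))
  step 15: S(add(SZ, mul(add(add(SZ, Z), mul(Z, add(SSSZ, Z))), add(add(Z, Z), add(Z, SZ)))))
  step 16: S(S(add(Z, mul(add(add(SZ, Z), mul(Z, add(SSSZ, Z))), add(add(Z, Z), add(Z, SZ))))))
  step 17: S(S(mul(add(add(SZ, Z), mul(Z, add(SSSZ, Z))), add(add(Z, Z), add(Z, SZ)))))
  step 18: S(S(mul(add(S(add(Z, Z)), mul(Z, add(SSSZ, Z))), add(add(Z, Z), add(Z, SZ)))))
  step 19: S(S(mul(S(add(add(Z, Z), mul(Z, add(SSSZ, Z)))), add(add(Z, Z), add(Z, SZ)))))
  step 20: S(S(add(add(add(Z, Z), add(Z, SZ)), mul(add(add(Z, Z), mul(Z, add(SSSZ, Z))), add(add(Z, Z), add(Z, SZ))))))
  step 21: S(S(add(add(Z, add(Z, SZ)), mul(add(add(Z, Z), mul(Z, add(SSSZ, Z))), add(add(Z, Z), add(Z, SZ))))))
  step 22: S(S(add(add(Z, SZ), mul(add(add(Z, Z), mul(Z, add(SSSZ, Z))), add(add(Z, Z), add(Z, SZ))))))
  step 23: S(S(add(SZ, mul(add(add(Z, Z), mul(Z, add(SSSZ, Z))), add(add(Z, Z), add(Z, SZ))))))
  step 24: S(S(S(add(Z, mul(add(add(Z, Z), mul(Z, add(SSSZ, Z))), add(add(Z, Z), add(Z, SZ)))))))
  step 25: S(S(S(mul(add(add(Z, Z), mul(Z, add(SSSZ, Z))), add(add(Z, Z), add(Z, SZ))))))
  step 26: S(S(S(mul(add(Z, mul(Z, add(SSSZ, Z))), add(add(Z, Z), add(Z, SZ))))))
  step 27: S(S(S(mul(mul(Z, add(SSSZ, Z)), add(add(Z, Z), add(Z, SZ))))))
  step 28: S(S(S(mul(Z, add(add(Z, Z), add(Z, SZ))))))
  step 29: SSSZ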